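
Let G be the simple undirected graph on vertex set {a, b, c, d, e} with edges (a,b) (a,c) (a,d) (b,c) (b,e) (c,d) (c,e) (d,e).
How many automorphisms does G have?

8

Vertex c is the unique vertex of degree 4; the remaining 4 vertices each have degree 3 and induce a cycle, so G is the wheel on 5 vertices with hub c. With the hub fixed, the remaining symmetry is that of the rim cycle C_4, giving the dihedral group D_4.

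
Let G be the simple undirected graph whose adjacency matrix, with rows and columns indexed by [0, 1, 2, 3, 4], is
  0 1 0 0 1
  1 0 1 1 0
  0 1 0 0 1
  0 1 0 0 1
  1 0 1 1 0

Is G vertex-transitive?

No

Automorphisms preserve degree, but G has vertices of degree 2 and vertices of degree 3; no automorphism maps one to the other, so G is not vertex-transitive.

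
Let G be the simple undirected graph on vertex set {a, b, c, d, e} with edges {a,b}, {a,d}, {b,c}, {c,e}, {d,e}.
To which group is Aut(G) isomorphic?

the dihedral group of order 10

Every vertex has degree 2 and the graph is connected, so G is the 5-cycle C_5. C_5 has 5 rotations and 5 reflections, so Aut(C_5) ≅ D_5 of order 10.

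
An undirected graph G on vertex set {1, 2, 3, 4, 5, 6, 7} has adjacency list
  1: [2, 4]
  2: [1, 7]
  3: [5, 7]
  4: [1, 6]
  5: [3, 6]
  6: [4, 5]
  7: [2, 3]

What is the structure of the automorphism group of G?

D_7

G is 2-regular and connected on 7 vertices, i.e. the cycle C_7. The automorphisms of the 7-cycle are exactly the symmetries of a regular 7-gon: the dihedral group D_7, |D_7| = 14.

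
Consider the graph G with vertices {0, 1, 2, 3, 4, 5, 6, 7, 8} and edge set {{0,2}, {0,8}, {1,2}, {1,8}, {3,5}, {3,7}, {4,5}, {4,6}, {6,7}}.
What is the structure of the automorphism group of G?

D_5 × D_4

G has two connected components, {3, 4, 5, 6, 7} and {0, 1, 2, 8}; each is 2-regular, so G = C_5 ⊔ C_4. The components are non-isomorphic (different sizes), so Aut(G) = Aut(C_5) × Aut(C_4) = D_5 × D_4 of order 10·8 = 80.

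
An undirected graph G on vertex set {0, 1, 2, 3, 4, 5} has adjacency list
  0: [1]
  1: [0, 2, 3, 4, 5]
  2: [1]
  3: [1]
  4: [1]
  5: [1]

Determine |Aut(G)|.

Vertex 1 has degree 5 and every other vertex has degree 1, so G is the star K_{1,5} with centre 1. The 5 leaves are pairwise interchangeable while the centre is fixed, giving Aut(G) = S_5.

120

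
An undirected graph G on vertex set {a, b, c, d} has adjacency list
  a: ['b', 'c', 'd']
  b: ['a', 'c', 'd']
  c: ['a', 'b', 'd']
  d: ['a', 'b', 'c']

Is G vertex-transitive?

Yes

Every vertex has degree 3, so G is the complete graph K_4. Every bijection on the vertex set is an automorphism of K_4; hence Aut(K_4) ≅ S_4, order 24. This group acts transitively on the 4 vertices.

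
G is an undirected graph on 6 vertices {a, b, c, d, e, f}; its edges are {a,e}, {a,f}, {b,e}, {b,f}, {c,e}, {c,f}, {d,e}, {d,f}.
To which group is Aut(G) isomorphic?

S_4 × S_2

The vertices split by degree into {e, f} (degree 4) and {a, b, c, d} (degree 2); every edge runs between the two parts, so G is the complete bipartite graph K_{2,4}. Automorphisms preserve the bipartition setwise (since the parts differ in size) and act as S_4 × S_2 within it; |Aut| = 48.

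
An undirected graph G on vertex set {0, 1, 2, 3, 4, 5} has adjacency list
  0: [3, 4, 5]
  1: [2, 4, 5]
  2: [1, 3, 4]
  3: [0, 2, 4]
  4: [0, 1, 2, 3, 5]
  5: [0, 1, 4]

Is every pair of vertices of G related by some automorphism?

Vertex 4 is the only vertex of degree 5, so every automorphism fixes it; G is not vertex-transitive.

No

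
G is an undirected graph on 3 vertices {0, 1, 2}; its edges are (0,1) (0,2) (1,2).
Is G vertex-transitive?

All 3 vertices are pairwise adjacent: G = K_3. Every bijection on the vertex set is an automorphism of K_3; hence Aut(K_3) ≅ S_3, order 6. This group acts transitively on the 3 vertices.

Yes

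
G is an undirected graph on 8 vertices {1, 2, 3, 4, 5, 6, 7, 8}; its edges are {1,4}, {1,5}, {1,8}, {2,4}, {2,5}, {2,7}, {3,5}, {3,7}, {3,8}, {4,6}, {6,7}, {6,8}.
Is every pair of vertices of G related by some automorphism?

G is 3-regular and bipartite on 2^3 = 8 vertices with girth 4; it is the hypercube graph Q_3. The symmetry group of the 3-cube is the hyperoctahedral group B_3 = Z_2 ≀ S_3, of order 2^3·3! = 48. Under this action every vertex can be carried to every other, so G is vertex-transitive.

Yes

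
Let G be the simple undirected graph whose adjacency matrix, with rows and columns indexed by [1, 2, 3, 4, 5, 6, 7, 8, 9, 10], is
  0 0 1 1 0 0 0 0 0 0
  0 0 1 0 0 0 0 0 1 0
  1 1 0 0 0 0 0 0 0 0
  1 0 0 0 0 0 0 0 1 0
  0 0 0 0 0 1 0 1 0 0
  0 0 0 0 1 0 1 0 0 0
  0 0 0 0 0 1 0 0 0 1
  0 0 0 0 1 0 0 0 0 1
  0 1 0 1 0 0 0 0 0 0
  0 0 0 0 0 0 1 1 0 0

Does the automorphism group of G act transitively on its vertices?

Yes

G has two connected components, {1, 2, 3, 4, 9} and {5, 6, 7, 8, 10}; each is 2-regular, so G = C_5 ⊔ C_5. Aut of a disjoint union of two copies of C_5 is the wreath product D_5 ≀ Z_2, of order 2·10² = 200. Under this action every vertex can be carried to every other, so G is vertex-transitive.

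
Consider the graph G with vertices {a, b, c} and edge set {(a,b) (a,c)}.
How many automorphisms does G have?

The degree sequence is [2, 1, 1]; the two degree-1 vertices b and c are the ends of a path, so G = P_3. The only nontrivial automorphism of a path is the end-to-end reflection, so Aut(G) ≅ Z_2.

2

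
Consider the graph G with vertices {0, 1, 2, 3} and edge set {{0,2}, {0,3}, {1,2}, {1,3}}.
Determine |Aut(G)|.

8

G is 2-regular and bipartite on 2^2 = 4 vertices with girth 4; it is the hypercube graph Q_2. Aut(Q_2) consists of the signed permutations of the 2 coordinate axes: 2! permutations times 2^2 sign flips, so |Aut| = 2^2·2! = 8.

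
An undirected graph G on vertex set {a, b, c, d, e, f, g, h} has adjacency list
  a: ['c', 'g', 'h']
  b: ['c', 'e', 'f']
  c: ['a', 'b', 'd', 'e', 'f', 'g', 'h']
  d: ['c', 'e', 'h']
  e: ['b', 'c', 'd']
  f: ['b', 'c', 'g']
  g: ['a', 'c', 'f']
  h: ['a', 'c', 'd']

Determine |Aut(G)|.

Vertex c is the unique vertex of degree 7; the remaining 7 vertices each have degree 3 and induce a cycle, so G is the wheel on 8 vertices with hub c. With the hub fixed, the remaining symmetry is that of the rim cycle C_7, giving the dihedral group D_7.

14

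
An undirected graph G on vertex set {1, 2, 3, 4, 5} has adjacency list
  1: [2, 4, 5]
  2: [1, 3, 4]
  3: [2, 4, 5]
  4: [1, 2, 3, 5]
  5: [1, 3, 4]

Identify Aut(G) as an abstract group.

Vertex 4 is the unique vertex of degree 4; the remaining 4 vertices each have degree 3 and induce a cycle, so G is the wheel on 5 vertices with hub 4. With the hub fixed, the remaining symmetry is that of the rim cycle C_4, giving the dihedral group D_4.

D_4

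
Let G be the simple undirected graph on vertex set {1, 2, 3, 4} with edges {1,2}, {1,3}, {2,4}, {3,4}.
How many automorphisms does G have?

Every vertex has degree 2 and the graph is connected, so G is the 4-cycle C_4. C_4 has 4 rotations and 4 reflections, so Aut(C_4) ≅ D_4 of order 8.

8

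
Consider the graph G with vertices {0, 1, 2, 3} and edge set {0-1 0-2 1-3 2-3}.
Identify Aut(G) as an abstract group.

(S_2 × S_2) ⋊ Z_2

G is 2-regular and bipartite with parts {1, 2} and {0, 3} (each part is independent and every cross-pair is an edge), so G = K_{2,2}. Aut(K_{2,2}) is the wreath product S_2 ≀ Z_2: permute within each part, then optionally swap the parts; |Aut| = 2·(2!)² = 8.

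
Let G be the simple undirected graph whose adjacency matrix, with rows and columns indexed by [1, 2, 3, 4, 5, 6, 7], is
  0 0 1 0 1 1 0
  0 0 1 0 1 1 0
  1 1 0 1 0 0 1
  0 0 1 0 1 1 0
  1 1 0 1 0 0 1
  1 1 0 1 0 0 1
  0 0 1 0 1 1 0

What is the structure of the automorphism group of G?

S_4 × S_3

The vertices split by degree into {3, 5, 6} (degree 4) and {1, 2, 4, 7} (degree 3); every edge runs between the two parts, so G is the complete bipartite graph K_{3,4}. The parts have unequal sizes, so no automorphism swaps them; each part is permuted independently, giving S_4 × S_3 of order 4!·3! = 144.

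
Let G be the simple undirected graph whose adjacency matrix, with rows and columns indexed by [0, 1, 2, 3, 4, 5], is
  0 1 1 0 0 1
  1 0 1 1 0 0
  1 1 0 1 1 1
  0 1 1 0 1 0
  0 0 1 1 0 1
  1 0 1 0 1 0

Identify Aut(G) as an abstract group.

the dihedral group of order 10

Vertex 2 is the unique vertex of degree 5; the remaining 5 vertices each have degree 3 and induce a cycle, so G is the wheel on 6 vertices with hub 2. With the hub fixed, the remaining symmetry is that of the rim cycle C_5, giving the dihedral group D_5.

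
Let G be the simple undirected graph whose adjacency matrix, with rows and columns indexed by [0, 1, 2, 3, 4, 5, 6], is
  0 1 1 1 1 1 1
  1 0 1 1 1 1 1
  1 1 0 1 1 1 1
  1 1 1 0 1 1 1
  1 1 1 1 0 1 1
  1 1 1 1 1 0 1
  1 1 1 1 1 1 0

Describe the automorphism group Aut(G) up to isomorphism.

All 7 vertices are pairwise adjacent: G = K_7. Every bijection on the vertex set is an automorphism of K_7; hence Aut(K_7) ≅ S_7, order 5040.

the symmetric group on 7 letters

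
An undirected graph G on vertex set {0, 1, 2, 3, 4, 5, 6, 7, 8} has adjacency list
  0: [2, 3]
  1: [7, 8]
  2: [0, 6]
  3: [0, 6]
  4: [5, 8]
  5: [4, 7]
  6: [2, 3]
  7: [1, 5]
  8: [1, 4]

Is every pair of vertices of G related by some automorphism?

No

G has two connected components, {1, 4, 5, 7, 8} and {0, 2, 3, 6}; each is 2-regular, so G = C_5 ⊔ C_4. The orbit of 0 under Aut(G) is {0, 2, 3, 6}, which does not contain 1, so G is not vertex-transitive.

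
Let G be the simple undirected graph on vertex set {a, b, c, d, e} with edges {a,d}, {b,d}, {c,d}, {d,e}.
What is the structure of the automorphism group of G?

the symmetric group on 4 letters

Vertex d has degree 4 and every other vertex has degree 1, so G is the star K_{1,4} with centre d. The 4 leaves are pairwise interchangeable while the centre is fixed, giving Aut(G) = S_4.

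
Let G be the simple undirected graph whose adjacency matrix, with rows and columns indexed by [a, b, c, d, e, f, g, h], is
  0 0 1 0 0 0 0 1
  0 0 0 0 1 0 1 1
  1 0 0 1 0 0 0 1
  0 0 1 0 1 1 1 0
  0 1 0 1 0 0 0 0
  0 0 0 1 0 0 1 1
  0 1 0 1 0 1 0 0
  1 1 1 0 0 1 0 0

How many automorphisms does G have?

The degree sequence is [2, 3, 3, 4, 2, 3, 3, 4]. Checking the degree-preserving permutations of the vertex set shows that none except the identity preserves every edge, so Aut(G) is trivial.

1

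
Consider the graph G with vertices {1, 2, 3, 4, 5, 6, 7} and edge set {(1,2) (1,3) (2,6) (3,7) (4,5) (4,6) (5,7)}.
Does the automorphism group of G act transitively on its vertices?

Yes

Every vertex has degree 2 and the graph is connected, so G is the 7-cycle C_7. C_7 has 7 rotations and 7 reflections, so Aut(C_7) ≅ D_7 of order 14. This group acts transitively on the 7 vertices.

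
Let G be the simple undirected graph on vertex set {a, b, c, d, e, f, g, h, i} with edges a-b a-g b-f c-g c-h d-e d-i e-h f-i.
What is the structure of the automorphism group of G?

the dihedral group of order 18

Every vertex has degree 2 and the graph is connected, so G is the 9-cycle C_9. The automorphisms of the 9-cycle are exactly the symmetries of a regular 9-gon: the dihedral group D_9, |D_9| = 18.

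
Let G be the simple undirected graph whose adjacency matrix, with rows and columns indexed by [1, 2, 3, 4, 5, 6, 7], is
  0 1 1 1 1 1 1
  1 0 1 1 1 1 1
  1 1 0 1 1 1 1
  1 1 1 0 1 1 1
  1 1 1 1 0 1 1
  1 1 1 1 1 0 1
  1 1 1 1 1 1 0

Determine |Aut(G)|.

All 7 vertices are pairwise adjacent: G = K_7. Every bijection on the vertex set is an automorphism of K_7; hence Aut(K_7) ≅ S_7, order 5040.

5040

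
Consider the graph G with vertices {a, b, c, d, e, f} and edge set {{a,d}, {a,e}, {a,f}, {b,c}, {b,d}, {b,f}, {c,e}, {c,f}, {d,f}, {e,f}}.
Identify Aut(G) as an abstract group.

the dihedral group of order 10

Vertex f is the unique vertex of degree 5; the remaining 5 vertices each have degree 3 and induce a cycle, so G is the wheel on 6 vertices with hub f. With the hub fixed, the remaining symmetry is that of the rim cycle C_5, giving the dihedral group D_5.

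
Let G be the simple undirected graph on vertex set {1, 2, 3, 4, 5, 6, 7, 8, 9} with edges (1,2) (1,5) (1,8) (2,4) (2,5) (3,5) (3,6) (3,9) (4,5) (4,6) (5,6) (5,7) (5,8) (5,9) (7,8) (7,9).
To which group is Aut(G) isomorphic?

the dihedral group of order 16

Vertex 5 is the unique vertex of degree 8; the remaining 8 vertices each have degree 3 and induce a cycle, so G is the wheel on 9 vertices with hub 5. With the hub fixed, the remaining symmetry is that of the rim cycle C_8, giving the dihedral group D_8.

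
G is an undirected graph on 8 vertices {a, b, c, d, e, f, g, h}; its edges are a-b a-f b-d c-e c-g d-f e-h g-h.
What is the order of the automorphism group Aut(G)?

G has two connected components, {c, e, g, h} and {a, b, d, f}; each is 2-regular, so G = C_4 ⊔ C_4. With two isomorphic components, Aut(G) = Aut(C_4) ≀ S_2 = (D_4 × D_4) ⋊ Z_2: permute each cycle by D_4, then optionally swap the two cycles. Order 2·(2·4)² = 128.

128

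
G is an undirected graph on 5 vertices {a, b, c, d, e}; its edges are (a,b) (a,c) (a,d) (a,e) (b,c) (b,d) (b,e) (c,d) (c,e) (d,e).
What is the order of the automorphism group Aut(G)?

120

Every vertex has degree 4, so G is the complete graph K_5. Every bijection on the vertex set is an automorphism of K_5; hence Aut(K_5) ≅ S_5, order 120.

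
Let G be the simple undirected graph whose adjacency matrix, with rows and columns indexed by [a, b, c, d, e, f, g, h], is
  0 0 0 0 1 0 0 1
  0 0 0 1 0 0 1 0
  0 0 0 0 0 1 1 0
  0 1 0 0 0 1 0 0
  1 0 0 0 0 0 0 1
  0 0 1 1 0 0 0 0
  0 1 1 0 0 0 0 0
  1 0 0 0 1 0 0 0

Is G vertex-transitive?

No

G has two connected components, {b, c, d, f, g} and {a, e, h}; each is 2-regular, so G = C_5 ⊔ C_3. The orbit of a under Aut(G) is {a, e, h}, which does not contain b, so G is not vertex-transitive.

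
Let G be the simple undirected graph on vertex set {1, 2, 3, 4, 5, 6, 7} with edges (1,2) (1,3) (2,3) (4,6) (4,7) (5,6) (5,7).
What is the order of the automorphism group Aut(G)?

48

G has two connected components, {4, 5, 6, 7} and {1, 2, 3}; each is 2-regular, so G = C_4 ⊔ C_3. The components are non-isomorphic (different sizes), so Aut(G) = Aut(C_3) × Aut(C_4) = D_3 × D_4 of order 6·8 = 48.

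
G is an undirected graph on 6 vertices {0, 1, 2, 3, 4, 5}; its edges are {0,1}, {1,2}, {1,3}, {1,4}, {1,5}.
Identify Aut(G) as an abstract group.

Vertex 1 has degree 5 and every other vertex has degree 1, so G is the star K_{1,5} with centre 1. Any automorphism fixes the centre and permutes the 5 leaves freely, so Aut(G) ≅ S_5 of order 5! = 120.

the symmetric group on 5 letters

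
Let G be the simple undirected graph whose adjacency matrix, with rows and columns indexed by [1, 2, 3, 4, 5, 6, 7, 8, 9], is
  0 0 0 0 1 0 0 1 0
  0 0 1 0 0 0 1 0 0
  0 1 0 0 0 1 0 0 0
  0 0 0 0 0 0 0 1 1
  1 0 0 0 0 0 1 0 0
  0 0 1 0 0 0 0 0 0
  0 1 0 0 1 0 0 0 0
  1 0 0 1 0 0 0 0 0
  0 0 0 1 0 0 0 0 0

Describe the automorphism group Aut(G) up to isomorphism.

The degree sequence is [2, 2, 2, 2, 2, 1, 2, 2, 1]; the two degree-1 vertices 6 and 9 are the ends of a path, so G = P_9. A path has exactly one nontrivial symmetry — reversal — giving Aut(G) of order 2.

Z_2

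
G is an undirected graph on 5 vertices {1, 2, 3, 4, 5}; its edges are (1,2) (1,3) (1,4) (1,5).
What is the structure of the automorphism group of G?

S_4

Vertex 1 has degree 4 and every other vertex has degree 1, so G is the star K_{1,4} with centre 1. The 4 leaves are pairwise interchangeable while the centre is fixed, giving Aut(G) = S_4.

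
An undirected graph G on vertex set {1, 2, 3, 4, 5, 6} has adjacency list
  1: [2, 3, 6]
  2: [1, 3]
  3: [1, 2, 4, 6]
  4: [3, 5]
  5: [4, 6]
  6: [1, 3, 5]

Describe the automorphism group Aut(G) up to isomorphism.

the trivial group

The degree sequence is [3, 2, 4, 2, 2, 3]. Checking the degree-preserving permutations of the vertex set shows that none except the identity preserves every edge, so Aut(G) is trivial.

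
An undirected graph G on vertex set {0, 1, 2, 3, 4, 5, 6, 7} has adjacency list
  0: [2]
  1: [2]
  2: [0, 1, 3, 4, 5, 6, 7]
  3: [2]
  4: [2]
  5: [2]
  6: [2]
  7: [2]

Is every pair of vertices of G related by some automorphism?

Vertex 2 is the only vertex of degree 7, so every automorphism fixes it; G is not vertex-transitive.

No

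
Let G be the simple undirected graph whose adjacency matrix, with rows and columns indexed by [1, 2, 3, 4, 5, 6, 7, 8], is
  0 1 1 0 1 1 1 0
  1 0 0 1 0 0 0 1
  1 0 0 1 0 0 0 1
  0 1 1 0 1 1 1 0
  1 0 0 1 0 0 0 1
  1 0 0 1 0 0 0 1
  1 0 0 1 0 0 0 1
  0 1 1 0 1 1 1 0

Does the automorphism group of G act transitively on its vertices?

No

Automorphisms preserve degree, but G has vertices of degree 3 and vertices of degree 5; no automorphism maps one to the other, so G is not vertex-transitive.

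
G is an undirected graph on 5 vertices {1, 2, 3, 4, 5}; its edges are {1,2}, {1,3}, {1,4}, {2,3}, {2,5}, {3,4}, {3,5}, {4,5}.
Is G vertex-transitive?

Vertex 3 is the only vertex of degree 4, so every automorphism fixes it; G is not vertex-transitive.

No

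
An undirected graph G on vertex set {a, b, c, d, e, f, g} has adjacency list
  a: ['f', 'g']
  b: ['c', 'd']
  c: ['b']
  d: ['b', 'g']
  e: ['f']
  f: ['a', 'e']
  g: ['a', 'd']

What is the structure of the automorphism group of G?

C_2

The degree sequence is [2, 2, 1, 2, 1, 2, 2]; the two degree-1 vertices c and e are the ends of a path, so G = P_7. The only nontrivial automorphism of a path is the end-to-end reflection, so Aut(G) ≅ Z_2.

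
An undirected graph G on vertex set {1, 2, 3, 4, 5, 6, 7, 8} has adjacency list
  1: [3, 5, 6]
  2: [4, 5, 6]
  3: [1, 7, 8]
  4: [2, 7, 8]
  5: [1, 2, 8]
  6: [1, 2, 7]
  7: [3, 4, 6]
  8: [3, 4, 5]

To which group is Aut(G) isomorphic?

the hyperoctahedral group B_3

G is 3-regular and bipartite on 2^3 = 8 vertices with girth 4; it is the hypercube graph Q_3. Aut(Q_3) consists of the signed permutations of the 3 coordinate axes: 3! permutations times 2^3 sign flips, so |Aut| = 2^3·3! = 48.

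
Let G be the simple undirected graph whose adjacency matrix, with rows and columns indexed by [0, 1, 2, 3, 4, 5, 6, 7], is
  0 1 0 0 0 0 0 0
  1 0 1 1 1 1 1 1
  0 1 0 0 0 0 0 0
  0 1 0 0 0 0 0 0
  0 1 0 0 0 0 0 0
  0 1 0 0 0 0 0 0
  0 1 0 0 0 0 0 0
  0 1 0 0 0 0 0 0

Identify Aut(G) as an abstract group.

Vertex 1 has degree 7 and every other vertex has degree 1, so G is the star K_{1,7} with centre 1. Any automorphism fixes the centre and permutes the 7 leaves freely, so Aut(G) ≅ S_7 of order 7! = 5040.

the symmetric group on 7 letters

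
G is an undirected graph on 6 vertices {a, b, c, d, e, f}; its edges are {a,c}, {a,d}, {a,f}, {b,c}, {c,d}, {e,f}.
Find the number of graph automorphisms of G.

1

Degrees alone do not determine every vertex (e.g. a and c both have degree 3), but their neighbour-degree multisets differ: N(a) has degrees [2, 2, 3] while N(c) has degrees [1, 2, 3]. Repeating this refinement separates all vertices, so the only automorphism is the identity.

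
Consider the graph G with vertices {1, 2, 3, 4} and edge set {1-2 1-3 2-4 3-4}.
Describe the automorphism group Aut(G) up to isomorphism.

Every vertex has degree 2 and the graph is connected, so G is the 4-cycle C_4. C_4 has 4 rotations and 4 reflections, so Aut(C_4) ≅ D_4 of order 8.

the dihedral group of order 8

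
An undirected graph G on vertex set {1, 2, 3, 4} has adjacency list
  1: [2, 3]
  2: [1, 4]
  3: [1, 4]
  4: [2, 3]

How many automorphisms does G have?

8

G is 2-regular and bipartite on 2^2 = 4 vertices with girth 4; it is the hypercube graph Q_2. The symmetry group of the 2-cube is the hyperoctahedral group B_2 = Z_2 ≀ S_2, of order 2^2·2! = 8.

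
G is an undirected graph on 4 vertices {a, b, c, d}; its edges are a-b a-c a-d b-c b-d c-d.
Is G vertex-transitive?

Yes

All 4 vertices are pairwise adjacent: G = K_4. Any permutation of the 4 vertices preserves K_4, so Aut(K_4) = S_4 of order 4! = 24. This group acts transitively on the 4 vertices.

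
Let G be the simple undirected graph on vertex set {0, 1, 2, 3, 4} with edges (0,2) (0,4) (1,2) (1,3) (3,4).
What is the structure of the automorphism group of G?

the dihedral group of order 10

Every vertex has degree 2 and the graph is connected, so G is the 5-cycle C_5. C_5 has 5 rotations and 5 reflections, so Aut(C_5) ≅ D_5 of order 10.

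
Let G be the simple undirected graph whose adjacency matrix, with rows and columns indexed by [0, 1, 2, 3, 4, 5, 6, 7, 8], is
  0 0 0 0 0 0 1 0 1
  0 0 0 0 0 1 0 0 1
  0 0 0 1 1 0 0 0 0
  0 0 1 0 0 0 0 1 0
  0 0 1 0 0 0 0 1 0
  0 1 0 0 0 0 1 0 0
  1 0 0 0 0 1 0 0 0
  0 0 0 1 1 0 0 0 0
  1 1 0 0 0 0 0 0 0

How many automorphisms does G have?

80

G has two connected components, {0, 1, 5, 6, 8} and {2, 3, 4, 7}; each is 2-regular, so G = C_5 ⊔ C_4. The components are non-isomorphic (different sizes), so Aut(G) = Aut(C_5) × Aut(C_4) = D_5 × D_4 of order 10·8 = 80.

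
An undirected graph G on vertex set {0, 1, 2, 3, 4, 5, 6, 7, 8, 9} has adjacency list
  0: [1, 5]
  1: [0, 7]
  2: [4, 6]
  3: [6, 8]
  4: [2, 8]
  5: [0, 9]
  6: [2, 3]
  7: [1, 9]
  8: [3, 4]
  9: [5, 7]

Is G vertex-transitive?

Yes

G has two connected components, {0, 1, 5, 7, 9} and {2, 3, 4, 6, 8}; each is 2-regular, so G = C_5 ⊔ C_5. With two isomorphic components, Aut(G) = Aut(C_5) ≀ S_2 = (D_5 × D_5) ⋊ Z_2: permute each cycle by D_5, then optionally swap the two cycles. Order 2·(2·5)² = 200. This group acts transitively on the 10 vertices.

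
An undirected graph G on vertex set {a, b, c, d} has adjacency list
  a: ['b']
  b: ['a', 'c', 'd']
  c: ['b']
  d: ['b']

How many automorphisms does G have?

6

Vertex b has degree 3 and every other vertex has degree 1, so G is the star K_{1,3} with centre b. The 3 leaves are pairwise interchangeable while the centre is fixed, giving Aut(G) = S_3.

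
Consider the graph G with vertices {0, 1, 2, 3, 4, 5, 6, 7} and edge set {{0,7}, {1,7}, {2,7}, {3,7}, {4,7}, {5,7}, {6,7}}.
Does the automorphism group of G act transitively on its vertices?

Vertex 7 is the only vertex of degree 7, so every automorphism fixes it; G is not vertex-transitive.

No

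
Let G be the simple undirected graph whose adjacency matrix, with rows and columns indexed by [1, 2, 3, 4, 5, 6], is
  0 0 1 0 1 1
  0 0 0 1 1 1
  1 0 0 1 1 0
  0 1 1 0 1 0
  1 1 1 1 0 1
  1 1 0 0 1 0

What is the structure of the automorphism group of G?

Vertex 5 is the unique vertex of degree 5; the remaining 5 vertices each have degree 3 and induce a cycle, so G is the wheel on 6 vertices with hub 5. Every automorphism fixes the hub and acts on the rim 5-cycle, so Aut(G) ≅ Aut(C_5) = D_5 of order 10.

D_5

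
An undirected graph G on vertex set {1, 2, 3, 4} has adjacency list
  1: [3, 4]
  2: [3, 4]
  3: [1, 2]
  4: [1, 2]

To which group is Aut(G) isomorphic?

G is 2-regular and bipartite on 2^2 = 4 vertices with girth 4; it is the hypercube graph Q_2. The symmetry group of the 2-cube is the hyperoctahedral group B_2 = Z_2 ≀ S_2, of order 2^2·2! = 8.

D_4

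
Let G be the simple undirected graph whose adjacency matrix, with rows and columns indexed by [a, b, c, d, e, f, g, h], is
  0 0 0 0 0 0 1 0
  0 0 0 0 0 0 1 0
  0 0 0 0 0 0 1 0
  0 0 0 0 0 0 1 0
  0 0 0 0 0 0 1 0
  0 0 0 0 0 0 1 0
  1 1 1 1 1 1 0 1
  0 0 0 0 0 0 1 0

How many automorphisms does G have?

Vertex g has degree 7 and every other vertex has degree 1, so G is the star K_{1,7} with centre g. The 7 leaves are pairwise interchangeable while the centre is fixed, giving Aut(G) = S_7.

5040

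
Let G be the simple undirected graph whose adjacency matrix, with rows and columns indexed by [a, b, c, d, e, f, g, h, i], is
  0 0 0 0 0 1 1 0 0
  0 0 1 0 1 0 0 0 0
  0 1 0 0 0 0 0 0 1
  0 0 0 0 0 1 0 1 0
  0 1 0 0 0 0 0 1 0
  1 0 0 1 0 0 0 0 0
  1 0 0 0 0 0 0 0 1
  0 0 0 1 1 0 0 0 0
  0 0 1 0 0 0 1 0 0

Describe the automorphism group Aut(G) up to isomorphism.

D_9

Every vertex has degree 2 and the graph is connected, so G is the 9-cycle C_9. The automorphisms of the 9-cycle are exactly the symmetries of a regular 9-gon: the dihedral group D_9, |D_9| = 18.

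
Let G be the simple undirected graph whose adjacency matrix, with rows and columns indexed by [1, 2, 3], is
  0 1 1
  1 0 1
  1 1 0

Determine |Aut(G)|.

All 3 vertices are pairwise adjacent: G = K_3. Any permutation of the 3 vertices preserves K_3, so Aut(K_3) = S_3 of order 3! = 6.

6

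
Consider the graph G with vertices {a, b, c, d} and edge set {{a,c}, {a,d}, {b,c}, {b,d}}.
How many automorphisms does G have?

8

G is 2-regular and connected on 4 vertices, i.e. the cycle C_4. C_4 has 4 rotations and 4 reflections, so Aut(C_4) ≅ D_4 of order 8.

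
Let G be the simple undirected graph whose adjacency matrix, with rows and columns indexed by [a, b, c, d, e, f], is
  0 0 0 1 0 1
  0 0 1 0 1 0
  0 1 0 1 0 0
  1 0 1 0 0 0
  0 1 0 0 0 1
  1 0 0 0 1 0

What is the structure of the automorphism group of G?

G is 2-regular and connected on 6 vertices, i.e. the cycle C_6. The automorphisms of the 6-cycle are exactly the symmetries of a regular 6-gon: the dihedral group D_6, |D_6| = 12.

the dihedral group of order 12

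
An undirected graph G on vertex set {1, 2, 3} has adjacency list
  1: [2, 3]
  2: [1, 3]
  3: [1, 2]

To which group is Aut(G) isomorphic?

S_3

All 3 vertices are pairwise adjacent: G = K_3. Any permutation of the 3 vertices preserves K_3, so Aut(K_3) = S_3 of order 3! = 6.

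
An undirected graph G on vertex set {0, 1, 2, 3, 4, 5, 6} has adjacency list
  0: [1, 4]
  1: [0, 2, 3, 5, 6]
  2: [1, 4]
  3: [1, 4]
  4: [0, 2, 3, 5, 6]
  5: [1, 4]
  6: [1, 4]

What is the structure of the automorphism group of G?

The vertices split by degree into {1, 4} (degree 5) and {0, 2, 3, 5, 6} (degree 2); every edge runs between the two parts, so G is the complete bipartite graph K_{2,5}. The parts have unequal sizes, so no automorphism swaps them; each part is permuted independently, giving S_5 × S_2 of order 5!·2! = 240.

S_5 × S_2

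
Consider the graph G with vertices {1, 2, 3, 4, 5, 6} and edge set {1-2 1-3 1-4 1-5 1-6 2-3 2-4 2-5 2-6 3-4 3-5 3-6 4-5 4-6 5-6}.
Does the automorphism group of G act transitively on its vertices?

All 6 vertices are pairwise adjacent: G = K_6. Every bijection on the vertex set is an automorphism of K_6; hence Aut(K_6) ≅ S_6, order 720. This group acts transitively on the 6 vertices.

Yes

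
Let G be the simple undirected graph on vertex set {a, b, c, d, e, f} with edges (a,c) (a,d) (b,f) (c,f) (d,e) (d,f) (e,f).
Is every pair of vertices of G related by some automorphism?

No

Vertex b is the only vertex of degree 1, so every automorphism fixes it; G is not vertex-transitive.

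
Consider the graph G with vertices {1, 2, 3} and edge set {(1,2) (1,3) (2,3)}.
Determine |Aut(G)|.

All 3 vertices are pairwise adjacent: G = K_3. Every bijection on the vertex set is an automorphism of K_3; hence Aut(K_3) ≅ S_3, order 6.

6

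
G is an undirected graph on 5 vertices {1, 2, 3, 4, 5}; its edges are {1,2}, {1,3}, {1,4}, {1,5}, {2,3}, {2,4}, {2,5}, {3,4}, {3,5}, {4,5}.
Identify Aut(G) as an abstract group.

All 5 vertices are pairwise adjacent: G = K_5. Any permutation of the 5 vertices preserves K_5, so Aut(K_5) = S_5 of order 5! = 120.

the symmetric group on 5 letters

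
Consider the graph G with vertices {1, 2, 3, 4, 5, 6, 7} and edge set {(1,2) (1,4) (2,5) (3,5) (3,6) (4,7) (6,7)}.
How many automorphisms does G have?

14

G is 2-regular and connected on 7 vertices, i.e. the cycle C_7. The automorphisms of the 7-cycle are exactly the symmetries of a regular 7-gon: the dihedral group D_7, |D_7| = 14.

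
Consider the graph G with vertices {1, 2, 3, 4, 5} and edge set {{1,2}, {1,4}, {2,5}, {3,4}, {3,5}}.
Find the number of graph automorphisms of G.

10

Every vertex has degree 2 and the graph is connected, so G is the 5-cycle C_5. The automorphisms of the 5-cycle are exactly the symmetries of a regular 5-gon: the dihedral group D_5, |D_5| = 10.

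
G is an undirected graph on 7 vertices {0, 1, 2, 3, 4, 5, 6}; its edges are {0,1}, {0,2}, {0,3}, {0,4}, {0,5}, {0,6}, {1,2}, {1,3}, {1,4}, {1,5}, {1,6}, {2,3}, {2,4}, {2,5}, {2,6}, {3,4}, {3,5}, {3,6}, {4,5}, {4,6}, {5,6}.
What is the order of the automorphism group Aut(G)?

5040

Every vertex has degree 6, so G is the complete graph K_7. Any permutation of the 7 vertices preserves K_7, so Aut(K_7) = S_7 of order 7! = 5040.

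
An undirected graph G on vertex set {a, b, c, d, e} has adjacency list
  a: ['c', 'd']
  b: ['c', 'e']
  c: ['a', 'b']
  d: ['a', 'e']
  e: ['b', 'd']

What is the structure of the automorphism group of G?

G is 2-regular and connected on 5 vertices, i.e. the cycle C_5. The automorphisms of the 5-cycle are exactly the symmetries of a regular 5-gon: the dihedral group D_5, |D_5| = 10.

D_5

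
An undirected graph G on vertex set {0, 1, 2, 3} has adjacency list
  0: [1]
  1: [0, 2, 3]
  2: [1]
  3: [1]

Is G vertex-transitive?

Vertex 1 is the only vertex of degree 3, so every automorphism fixes it; G is not vertex-transitive.

No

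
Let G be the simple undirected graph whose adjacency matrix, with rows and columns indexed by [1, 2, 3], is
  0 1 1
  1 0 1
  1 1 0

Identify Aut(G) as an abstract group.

Every vertex has degree 2, so G is the complete graph K_3. Every bijection on the vertex set is an automorphism of K_3; hence Aut(K_3) ≅ S_3, order 6.

S_3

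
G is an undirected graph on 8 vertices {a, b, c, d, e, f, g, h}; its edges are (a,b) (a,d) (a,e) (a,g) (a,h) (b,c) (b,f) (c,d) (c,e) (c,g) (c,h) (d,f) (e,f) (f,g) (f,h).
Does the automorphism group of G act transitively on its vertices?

No

Automorphisms preserve degree, but G has vertices of degree 3 and vertices of degree 5; no automorphism maps one to the other, so G is not vertex-transitive.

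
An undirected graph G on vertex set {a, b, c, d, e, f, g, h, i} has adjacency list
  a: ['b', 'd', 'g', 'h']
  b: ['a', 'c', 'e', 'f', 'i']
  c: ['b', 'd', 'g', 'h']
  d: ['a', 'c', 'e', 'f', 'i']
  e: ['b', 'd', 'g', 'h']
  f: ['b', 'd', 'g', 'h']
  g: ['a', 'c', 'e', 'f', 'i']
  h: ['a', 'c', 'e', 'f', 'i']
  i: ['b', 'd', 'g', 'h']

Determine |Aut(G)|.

2880

The vertices split by degree into {b, d, g, h} (degree 5) and {a, c, e, f, i} (degree 4); every edge runs between the two parts, so G is the complete bipartite graph K_{4,5}. The parts have unequal sizes, so no automorphism swaps them; each part is permuted independently, giving S_4 × S_5 of order 4!·5! = 2880.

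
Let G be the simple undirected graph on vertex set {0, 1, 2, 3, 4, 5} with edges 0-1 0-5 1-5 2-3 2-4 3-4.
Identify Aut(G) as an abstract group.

G has two connected components, {0, 1, 5} and {2, 3, 4}; each is 2-regular, so G = C_3 ⊔ C_3. Aut of a disjoint union of two copies of C_3 is the wreath product D_3 ≀ Z_2, of order 2·6² = 72.

D_3 ≀ Z_2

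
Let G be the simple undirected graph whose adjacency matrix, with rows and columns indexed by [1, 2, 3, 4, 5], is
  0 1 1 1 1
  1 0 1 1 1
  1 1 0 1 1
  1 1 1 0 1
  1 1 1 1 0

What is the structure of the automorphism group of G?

All 5 vertices are pairwise adjacent: G = K_5. Any permutation of the 5 vertices preserves K_5, so Aut(K_5) = S_5 of order 5! = 120.

the symmetric group on 5 letters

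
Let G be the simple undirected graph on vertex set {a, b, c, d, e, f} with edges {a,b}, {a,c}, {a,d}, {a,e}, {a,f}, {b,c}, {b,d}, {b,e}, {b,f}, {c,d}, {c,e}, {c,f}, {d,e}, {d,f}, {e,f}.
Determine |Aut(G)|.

720

All 6 vertices are pairwise adjacent: G = K_6. Every bijection on the vertex set is an automorphism of K_6; hence Aut(K_6) ≅ S_6, order 720.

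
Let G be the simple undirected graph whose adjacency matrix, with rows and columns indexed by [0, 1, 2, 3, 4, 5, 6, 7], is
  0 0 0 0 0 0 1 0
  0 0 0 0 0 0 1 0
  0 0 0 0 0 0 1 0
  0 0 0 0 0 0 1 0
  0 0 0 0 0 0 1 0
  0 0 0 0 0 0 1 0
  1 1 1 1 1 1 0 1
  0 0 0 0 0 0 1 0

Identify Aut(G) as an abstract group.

S_7

Vertex 6 has degree 7 and every other vertex has degree 1, so G is the star K_{1,7} with centre 6. Any automorphism fixes the centre and permutes the 7 leaves freely, so Aut(G) ≅ S_7 of order 7! = 5040.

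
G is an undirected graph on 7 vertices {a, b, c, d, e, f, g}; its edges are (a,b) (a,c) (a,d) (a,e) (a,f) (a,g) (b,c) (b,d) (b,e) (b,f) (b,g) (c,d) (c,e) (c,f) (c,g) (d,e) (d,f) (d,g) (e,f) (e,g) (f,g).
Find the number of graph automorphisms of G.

Every vertex has degree 6, so G is the complete graph K_7. Any permutation of the 7 vertices preserves K_7, so Aut(K_7) = S_7 of order 7! = 5040.

5040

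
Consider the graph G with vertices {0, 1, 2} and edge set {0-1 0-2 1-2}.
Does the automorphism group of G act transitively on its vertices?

Every vertex has degree 2, so G is the complete graph K_3. Any permutation of the 3 vertices preserves K_3, so Aut(K_3) = S_3 of order 3! = 6. This group acts transitively on the 3 vertices.

Yes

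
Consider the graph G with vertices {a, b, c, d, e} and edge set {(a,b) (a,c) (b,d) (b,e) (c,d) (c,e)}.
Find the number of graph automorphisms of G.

12

The vertices split by degree into {b, c} (degree 3) and {a, d, e} (degree 2); every edge runs between the two parts, so G is the complete bipartite graph K_{2,3}. The parts have unequal sizes, so no automorphism swaps them; each part is permuted independently, giving S_3 × S_2 of order 3!·2! = 12.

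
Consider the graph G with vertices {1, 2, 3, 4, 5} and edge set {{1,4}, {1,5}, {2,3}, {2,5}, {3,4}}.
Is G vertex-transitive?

Every vertex has degree 2 and the graph is connected, so G is the 5-cycle C_5. C_5 has 5 rotations and 5 reflections, so Aut(C_5) ≅ D_5 of order 10. Under this action every vertex can be carried to every other, so G is vertex-transitive.

Yes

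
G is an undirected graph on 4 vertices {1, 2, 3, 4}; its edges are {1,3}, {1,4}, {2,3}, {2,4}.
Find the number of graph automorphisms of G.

Every vertex has degree 2 and the graph is connected, so G is the 4-cycle C_4. The automorphisms of the 4-cycle are exactly the symmetries of a regular 4-gon: the dihedral group D_4, |D_4| = 8.

8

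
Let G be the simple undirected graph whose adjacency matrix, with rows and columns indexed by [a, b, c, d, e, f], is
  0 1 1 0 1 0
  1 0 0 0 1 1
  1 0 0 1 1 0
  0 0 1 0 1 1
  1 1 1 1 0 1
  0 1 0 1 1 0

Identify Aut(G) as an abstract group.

the dihedral group of order 10

Vertex e is the unique vertex of degree 5; the remaining 5 vertices each have degree 3 and induce a cycle, so G is the wheel on 6 vertices with hub e. Every automorphism fixes the hub and acts on the rim 5-cycle, so Aut(G) ≅ Aut(C_5) = D_5 of order 10.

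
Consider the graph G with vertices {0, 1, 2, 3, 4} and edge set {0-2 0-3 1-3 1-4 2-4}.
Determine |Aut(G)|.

Every vertex has degree 2 and the graph is connected, so G is the 5-cycle C_5. C_5 has 5 rotations and 5 reflections, so Aut(C_5) ≅ D_5 of order 10.

10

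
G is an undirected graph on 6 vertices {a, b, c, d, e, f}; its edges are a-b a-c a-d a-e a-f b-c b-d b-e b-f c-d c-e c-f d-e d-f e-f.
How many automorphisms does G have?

Every vertex has degree 5, so G is the complete graph K_6. Every bijection on the vertex set is an automorphism of K_6; hence Aut(K_6) ≅ S_6, order 720.

720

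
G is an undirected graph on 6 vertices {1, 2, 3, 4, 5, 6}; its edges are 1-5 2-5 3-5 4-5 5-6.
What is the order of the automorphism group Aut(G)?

120

Vertex 5 has degree 5 and every other vertex has degree 1, so G is the star K_{1,5} with centre 5. The 5 leaves are pairwise interchangeable while the centre is fixed, giving Aut(G) = S_5.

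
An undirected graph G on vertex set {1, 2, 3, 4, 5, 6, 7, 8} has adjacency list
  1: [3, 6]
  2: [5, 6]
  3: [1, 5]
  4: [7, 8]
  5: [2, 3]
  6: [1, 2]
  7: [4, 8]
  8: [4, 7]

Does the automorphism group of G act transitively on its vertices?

G has two connected components, {1, 2, 3, 5, 6} and {4, 7, 8}; each is 2-regular, so G = C_5 ⊔ C_3. The orbit of 1 under Aut(G) is {1, 2, 3, 5, 6}, which does not contain 4, so G is not vertex-transitive.

No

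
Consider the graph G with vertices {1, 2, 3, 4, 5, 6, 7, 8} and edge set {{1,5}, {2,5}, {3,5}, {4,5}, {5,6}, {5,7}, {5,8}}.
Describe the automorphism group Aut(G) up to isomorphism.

Vertex 5 has degree 7 and every other vertex has degree 1, so G is the star K_{1,7} with centre 5. The 7 leaves are pairwise interchangeable while the centre is fixed, giving Aut(G) = S_7.

the symmetric group on 7 letters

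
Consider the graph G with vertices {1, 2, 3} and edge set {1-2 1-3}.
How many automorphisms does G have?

2

The degree sequence is [2, 1, 1]; the two degree-1 vertices 2 and 3 are the ends of a path, so G = P_3. A path has exactly one nontrivial symmetry — reversal — giving Aut(G) of order 2.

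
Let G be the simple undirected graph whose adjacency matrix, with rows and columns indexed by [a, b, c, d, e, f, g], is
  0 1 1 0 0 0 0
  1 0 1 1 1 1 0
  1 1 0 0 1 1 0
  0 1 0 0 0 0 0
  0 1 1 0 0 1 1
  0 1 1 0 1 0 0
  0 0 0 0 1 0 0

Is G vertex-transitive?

Vertex a is the only vertex of degree 2, so every automorphism fixes it; G is not vertex-transitive.

No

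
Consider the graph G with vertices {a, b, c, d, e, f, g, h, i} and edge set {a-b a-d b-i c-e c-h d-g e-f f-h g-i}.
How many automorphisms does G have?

G has two connected components, {a, b, d, g, i} and {c, e, f, h}; each is 2-regular, so G = C_5 ⊔ C_4. The components are non-isomorphic (different sizes), so Aut(G) = Aut(C_5) × Aut(C_4) = D_5 × D_4 of order 10·8 = 80.

80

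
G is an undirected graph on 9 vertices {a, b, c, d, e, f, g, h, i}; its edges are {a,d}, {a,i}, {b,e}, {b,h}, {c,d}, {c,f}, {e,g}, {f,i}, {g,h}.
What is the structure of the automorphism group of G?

G has two connected components, {a, c, d, f, i} and {b, e, g, h}; each is 2-regular, so G = C_5 ⊔ C_4. No automorphism exchanges components of different sizes, hence Aut(G) is the direct product D_5 × D_4, order 80.

D_5 × D_4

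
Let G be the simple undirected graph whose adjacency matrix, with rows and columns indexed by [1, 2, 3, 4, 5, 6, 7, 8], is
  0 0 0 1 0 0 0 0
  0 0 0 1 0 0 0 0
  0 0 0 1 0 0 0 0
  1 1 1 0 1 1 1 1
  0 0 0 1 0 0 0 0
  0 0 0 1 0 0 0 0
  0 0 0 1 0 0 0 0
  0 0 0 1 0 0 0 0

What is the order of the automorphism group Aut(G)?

Vertex 4 has degree 7 and every other vertex has degree 1, so G is the star K_{1,7} with centre 4. Any automorphism fixes the centre and permutes the 7 leaves freely, so Aut(G) ≅ S_7 of order 7! = 5040.

5040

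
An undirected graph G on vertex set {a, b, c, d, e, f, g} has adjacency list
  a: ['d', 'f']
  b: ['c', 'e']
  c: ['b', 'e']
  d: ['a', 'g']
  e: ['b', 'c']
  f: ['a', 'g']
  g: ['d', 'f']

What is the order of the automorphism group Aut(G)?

G has two connected components, {a, d, f, g} and {b, c, e}; each is 2-regular, so G = C_4 ⊔ C_3. No automorphism exchanges components of different sizes, hence Aut(G) is the direct product D_4 × D_3, order 48.

48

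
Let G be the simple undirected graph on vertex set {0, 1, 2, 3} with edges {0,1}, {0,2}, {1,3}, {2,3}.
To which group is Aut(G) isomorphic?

G is 2-regular and bipartite on 2^2 = 4 vertices with girth 4; it is the hypercube graph Q_2. The symmetry group of the 2-cube is the hyperoctahedral group B_2 = Z_2 ≀ S_2, of order 2^2·2! = 8.

Z_2^2 ⋊ S_2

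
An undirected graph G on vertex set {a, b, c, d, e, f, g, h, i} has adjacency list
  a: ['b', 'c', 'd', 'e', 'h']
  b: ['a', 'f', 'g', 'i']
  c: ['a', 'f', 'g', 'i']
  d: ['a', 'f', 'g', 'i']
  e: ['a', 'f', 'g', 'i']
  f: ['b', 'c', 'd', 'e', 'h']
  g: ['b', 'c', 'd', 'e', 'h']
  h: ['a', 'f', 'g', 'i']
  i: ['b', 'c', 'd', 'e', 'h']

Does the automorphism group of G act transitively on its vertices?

No

Automorphisms preserve degree, but G has vertices of degree 4 and vertices of degree 5; no automorphism maps one to the other, so G is not vertex-transitive.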